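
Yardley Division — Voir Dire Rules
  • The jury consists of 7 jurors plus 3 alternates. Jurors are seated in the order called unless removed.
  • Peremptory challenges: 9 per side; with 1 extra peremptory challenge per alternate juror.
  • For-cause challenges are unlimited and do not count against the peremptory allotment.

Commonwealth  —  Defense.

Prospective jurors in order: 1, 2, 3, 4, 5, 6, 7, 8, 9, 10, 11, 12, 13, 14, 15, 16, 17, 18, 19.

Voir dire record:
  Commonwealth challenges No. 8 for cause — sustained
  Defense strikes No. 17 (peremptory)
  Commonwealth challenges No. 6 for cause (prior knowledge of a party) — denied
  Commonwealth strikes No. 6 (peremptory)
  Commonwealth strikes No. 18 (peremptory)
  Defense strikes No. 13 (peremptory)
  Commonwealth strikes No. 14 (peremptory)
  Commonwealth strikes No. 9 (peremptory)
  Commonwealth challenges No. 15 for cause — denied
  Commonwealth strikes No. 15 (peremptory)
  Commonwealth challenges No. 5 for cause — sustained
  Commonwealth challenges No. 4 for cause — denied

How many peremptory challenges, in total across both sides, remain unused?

17

Commonwealth allotment: 9 base + 1 × 3 alternates = 12. Defense allotment: 9 base + 1 × 3 alternates = 12.
Commonwealth peremptories used: #6, #18, #14, #9, #15 — 5 (for-cause on #8, #6, #15, #5, #4 don't count).
Defense peremptories used: #17, #13 — 2.
Remaining: (12 − 5) + (12 − 2) = 17.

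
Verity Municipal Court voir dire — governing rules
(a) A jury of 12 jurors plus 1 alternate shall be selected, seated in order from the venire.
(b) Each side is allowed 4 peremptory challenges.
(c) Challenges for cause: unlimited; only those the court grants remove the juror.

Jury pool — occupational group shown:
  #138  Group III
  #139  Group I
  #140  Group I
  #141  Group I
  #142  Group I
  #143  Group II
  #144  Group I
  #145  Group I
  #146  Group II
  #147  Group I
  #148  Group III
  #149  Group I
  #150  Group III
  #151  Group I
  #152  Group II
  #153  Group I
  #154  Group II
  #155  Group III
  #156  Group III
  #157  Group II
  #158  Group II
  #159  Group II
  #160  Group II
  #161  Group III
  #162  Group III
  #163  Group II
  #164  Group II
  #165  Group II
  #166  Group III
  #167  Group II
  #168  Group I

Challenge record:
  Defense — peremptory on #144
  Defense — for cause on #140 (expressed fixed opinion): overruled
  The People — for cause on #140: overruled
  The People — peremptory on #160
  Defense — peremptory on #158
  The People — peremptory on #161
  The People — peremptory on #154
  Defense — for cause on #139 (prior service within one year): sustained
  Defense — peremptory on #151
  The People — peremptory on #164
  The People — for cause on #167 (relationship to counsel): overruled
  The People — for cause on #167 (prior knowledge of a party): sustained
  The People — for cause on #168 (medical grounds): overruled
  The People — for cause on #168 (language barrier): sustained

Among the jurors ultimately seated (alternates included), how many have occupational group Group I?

Removed: #139, #144, #151, #154, #158, #160, #161, #164, #167, #168.
Seated (13 incl. alternates): #138, #140, #141, #142, #143, #145, #146, #147, #148, #149, #150, #152, #153.
Of those, in Group I: #140, #141, #142, #145, #147, #149, #153 → 7.

7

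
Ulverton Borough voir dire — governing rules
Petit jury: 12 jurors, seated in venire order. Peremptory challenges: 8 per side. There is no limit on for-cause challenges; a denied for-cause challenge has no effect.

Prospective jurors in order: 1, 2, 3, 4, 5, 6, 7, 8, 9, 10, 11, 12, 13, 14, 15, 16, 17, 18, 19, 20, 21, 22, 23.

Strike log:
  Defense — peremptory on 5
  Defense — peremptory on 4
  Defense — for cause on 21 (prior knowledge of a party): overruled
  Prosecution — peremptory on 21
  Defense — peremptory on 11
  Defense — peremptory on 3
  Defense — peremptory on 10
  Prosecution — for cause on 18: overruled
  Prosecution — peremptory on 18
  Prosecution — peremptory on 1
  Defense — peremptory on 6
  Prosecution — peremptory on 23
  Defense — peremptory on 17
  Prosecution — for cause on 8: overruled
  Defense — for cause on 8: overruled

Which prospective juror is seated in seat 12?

Removed: #1, #3, #4, #5, #6, #10, #11, #17, #18, #21, #23. (#8 stays — for-cause denied.)
Filling seats in venire order through position 12: #2, #7, #8, #9, #12, #13, #14, #15, #16, #19, #20, #22.
So seat 12 is #22.

22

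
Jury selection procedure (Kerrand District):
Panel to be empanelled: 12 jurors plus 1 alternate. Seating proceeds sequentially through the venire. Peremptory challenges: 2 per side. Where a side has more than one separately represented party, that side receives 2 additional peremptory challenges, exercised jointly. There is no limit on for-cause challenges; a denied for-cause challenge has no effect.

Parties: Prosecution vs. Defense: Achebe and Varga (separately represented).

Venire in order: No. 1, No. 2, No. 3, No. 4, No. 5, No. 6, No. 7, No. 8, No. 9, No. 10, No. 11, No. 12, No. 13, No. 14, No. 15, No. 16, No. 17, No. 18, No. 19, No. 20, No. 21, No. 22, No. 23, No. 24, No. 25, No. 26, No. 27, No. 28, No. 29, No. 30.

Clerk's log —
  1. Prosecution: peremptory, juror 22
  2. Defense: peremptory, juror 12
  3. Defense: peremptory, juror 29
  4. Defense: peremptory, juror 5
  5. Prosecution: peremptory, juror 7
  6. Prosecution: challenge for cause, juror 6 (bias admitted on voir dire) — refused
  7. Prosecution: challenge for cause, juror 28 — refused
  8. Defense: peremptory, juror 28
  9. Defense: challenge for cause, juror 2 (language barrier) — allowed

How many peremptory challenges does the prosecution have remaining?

0

Prosecution allotment: 2.
Prosecution peremptories used: #22, #7 — 2 (for-cause on #6, #28 don't count).
Remaining: 2 − 2 = 0.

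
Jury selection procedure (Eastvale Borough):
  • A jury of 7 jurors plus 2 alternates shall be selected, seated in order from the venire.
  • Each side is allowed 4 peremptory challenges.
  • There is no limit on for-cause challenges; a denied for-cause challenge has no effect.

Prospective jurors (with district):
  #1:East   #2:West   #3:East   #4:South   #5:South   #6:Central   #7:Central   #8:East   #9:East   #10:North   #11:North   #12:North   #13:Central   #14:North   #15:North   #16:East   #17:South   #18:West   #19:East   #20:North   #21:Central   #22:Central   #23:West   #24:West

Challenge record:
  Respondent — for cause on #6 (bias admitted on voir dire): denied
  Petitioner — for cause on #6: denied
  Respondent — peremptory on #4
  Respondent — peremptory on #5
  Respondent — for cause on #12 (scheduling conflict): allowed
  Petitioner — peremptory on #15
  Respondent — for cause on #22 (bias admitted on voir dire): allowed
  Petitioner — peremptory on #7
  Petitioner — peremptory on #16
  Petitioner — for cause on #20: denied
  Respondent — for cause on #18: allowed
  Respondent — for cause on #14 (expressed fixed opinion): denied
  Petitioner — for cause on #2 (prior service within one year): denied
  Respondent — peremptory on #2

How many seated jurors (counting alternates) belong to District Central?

Removed: #2, #4, #5, #7, #12, #15, #16, #18, #22.
Seated (9 incl. alternates): #1, #3, #6, #8, #9, #10, #11, #13, #14.
Of those, in District Central: #6, #13 → 2.

2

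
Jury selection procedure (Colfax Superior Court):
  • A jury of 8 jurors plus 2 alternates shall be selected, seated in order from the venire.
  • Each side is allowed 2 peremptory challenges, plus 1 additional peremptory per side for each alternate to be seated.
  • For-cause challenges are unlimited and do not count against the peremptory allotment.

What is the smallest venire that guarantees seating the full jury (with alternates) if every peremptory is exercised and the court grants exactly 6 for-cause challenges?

24

Seats to fill: 8 + 2 alternates = 10.
Peremptories: 2 + 1×2 = 4 per side × 2 sides = 8.
For-cause removals: 6.
Minimum venire: 10 + 8 + 6 = 24.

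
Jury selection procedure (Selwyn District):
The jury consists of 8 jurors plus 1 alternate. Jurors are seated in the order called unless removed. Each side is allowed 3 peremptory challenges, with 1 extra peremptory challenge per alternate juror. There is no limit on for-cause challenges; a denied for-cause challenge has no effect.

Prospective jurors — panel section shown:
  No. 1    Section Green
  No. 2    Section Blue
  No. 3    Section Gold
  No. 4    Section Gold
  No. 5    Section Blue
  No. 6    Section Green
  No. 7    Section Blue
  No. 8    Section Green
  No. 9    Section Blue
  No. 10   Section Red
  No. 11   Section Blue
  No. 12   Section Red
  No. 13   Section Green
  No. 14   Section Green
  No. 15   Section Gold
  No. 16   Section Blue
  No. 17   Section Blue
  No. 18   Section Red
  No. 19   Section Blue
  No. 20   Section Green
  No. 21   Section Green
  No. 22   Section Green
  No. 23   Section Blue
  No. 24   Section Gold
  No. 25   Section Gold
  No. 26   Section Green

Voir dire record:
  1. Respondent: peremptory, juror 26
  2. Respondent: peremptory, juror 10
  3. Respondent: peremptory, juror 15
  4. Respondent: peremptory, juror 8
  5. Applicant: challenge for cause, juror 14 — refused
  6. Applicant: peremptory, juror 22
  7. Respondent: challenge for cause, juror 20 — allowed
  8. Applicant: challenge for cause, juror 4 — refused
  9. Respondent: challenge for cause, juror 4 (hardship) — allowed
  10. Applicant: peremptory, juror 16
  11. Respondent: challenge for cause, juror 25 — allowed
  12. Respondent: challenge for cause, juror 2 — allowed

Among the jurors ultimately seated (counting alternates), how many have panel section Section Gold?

1

Removed: #2, #4, #8, #10, #15, #16, #20, #22, #25, #26.
Seated (9 incl. alternates): #1, #3, #5, #6, #7, #9, #11, #12, #13.
Of those, in Section Gold: #3 → 1.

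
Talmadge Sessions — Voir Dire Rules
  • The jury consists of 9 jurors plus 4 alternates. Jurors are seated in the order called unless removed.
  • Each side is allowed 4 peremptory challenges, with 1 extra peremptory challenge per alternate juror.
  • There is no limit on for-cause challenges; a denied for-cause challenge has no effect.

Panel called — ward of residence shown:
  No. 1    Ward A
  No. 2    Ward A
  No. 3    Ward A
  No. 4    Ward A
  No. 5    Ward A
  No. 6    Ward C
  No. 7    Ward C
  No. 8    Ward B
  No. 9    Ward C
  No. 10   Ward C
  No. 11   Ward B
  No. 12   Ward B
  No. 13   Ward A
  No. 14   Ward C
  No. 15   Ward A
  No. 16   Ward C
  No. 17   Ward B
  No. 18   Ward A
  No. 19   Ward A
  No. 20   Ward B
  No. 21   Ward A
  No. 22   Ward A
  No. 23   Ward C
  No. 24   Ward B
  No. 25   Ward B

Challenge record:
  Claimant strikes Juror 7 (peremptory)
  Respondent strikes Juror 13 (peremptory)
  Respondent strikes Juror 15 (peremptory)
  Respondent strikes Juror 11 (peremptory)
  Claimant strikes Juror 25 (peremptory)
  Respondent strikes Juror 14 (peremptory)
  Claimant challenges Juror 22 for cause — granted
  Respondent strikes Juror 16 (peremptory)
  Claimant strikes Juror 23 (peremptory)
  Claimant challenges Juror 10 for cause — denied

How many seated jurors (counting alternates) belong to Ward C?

Removed: #7, #11, #13, #14, #15, #16, #22, #23, #25.
Seated (13 incl. alternates): #1, #2, #3, #4, #5, #6, #8, #9, #10, #12, #17, #18, #19.
Of those, in Ward C: #6, #9, #10 → 3.

3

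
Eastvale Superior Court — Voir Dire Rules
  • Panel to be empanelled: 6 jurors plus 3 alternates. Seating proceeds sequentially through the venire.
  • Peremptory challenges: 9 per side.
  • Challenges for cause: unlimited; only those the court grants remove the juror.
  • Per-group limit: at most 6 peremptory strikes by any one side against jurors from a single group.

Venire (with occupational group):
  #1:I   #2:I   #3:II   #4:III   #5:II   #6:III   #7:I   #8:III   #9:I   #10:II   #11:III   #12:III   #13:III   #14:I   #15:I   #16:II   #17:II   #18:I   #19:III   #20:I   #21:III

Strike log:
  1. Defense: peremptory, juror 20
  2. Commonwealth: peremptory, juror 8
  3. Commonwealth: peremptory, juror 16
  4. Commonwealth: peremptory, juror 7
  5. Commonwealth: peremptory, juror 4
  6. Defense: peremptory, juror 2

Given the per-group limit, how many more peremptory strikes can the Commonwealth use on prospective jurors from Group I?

Commonwealth peremptories so far: #8, #16, #7, #4 — 4 of 9 used, 5 left overall.
Against Group I: #7 — 1 used; per-group cap 6 leaves 5.
Binding limit: min(5, 5) = 5.

5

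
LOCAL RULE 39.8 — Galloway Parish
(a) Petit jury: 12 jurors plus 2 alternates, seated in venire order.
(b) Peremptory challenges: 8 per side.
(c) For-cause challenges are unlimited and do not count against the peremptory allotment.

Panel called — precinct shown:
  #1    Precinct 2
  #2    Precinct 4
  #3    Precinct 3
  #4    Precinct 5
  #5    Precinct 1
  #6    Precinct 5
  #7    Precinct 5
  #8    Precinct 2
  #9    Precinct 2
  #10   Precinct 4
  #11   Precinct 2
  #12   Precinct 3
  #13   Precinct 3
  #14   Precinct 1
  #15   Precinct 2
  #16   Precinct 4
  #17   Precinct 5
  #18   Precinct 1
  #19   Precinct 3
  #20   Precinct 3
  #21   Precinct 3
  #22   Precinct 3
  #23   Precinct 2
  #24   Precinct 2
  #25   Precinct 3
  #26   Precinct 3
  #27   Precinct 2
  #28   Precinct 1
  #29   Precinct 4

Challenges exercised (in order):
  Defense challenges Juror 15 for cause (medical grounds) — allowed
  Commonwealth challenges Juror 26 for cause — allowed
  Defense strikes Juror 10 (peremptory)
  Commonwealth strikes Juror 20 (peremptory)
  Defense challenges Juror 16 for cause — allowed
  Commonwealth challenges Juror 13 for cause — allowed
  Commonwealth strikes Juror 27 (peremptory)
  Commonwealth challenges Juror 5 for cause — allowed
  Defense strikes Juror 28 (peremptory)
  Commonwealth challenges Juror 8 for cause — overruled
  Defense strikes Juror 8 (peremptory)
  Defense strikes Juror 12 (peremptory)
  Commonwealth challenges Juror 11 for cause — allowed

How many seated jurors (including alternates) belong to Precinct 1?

2

Removed: #5, #8, #10, #11, #12, #13, #15, #16, #20, #26, #27, #28.
Seated (14 incl. alternates): #1, #2, #3, #4, #6, #7, #9, #14, #17, #18, #19, #21, #22, #23.
Of those, in Precinct 1: #14, #18 → 2.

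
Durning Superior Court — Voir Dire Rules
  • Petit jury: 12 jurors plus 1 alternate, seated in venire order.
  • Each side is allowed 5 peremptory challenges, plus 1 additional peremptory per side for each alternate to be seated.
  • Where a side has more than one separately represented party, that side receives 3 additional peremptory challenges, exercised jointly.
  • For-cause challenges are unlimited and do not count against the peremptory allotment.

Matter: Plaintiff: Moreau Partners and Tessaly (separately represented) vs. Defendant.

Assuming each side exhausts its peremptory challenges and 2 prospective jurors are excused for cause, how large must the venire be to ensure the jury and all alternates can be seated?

30

Seats to fill: 12 + 1 alternates = 13.
Peremptories — Plaintiff: 5 + 1×1 + 3 = 9; Defendant: 5 + 1×1 = 6; total 15.
For-cause removals: 2.
Minimum venire: 13 + 15 + 2 = 30.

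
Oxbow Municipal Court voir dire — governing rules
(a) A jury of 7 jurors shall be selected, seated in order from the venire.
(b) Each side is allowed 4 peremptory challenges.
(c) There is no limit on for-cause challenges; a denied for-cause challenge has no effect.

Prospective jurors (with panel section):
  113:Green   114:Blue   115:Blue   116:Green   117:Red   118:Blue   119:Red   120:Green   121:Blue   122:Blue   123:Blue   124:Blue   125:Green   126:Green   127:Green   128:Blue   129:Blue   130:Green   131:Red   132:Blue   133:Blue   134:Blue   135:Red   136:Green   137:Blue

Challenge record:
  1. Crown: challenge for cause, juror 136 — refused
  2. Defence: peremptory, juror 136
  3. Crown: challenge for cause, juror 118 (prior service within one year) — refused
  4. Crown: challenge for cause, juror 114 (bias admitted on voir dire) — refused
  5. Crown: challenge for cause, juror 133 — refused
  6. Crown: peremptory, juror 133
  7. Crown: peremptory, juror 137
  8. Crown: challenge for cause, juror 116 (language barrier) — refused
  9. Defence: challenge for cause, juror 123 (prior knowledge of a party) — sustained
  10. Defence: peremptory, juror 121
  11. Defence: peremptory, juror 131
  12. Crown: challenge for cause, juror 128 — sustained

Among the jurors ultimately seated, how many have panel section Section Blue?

Removed: #121, #123, #128, #131, #133, #136, #137.
Seated jurors 1–7: #113, #114, #115, #116, #117, #118, #119.
Of those, in Section Blue: #114, #115, #118 → 3.

3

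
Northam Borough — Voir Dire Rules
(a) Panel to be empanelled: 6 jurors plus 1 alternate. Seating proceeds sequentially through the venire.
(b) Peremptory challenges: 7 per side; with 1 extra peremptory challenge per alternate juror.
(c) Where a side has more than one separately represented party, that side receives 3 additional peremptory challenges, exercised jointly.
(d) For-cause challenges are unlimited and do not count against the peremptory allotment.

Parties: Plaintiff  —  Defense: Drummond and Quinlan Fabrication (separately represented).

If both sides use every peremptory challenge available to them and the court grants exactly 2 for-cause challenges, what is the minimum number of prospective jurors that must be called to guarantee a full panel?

28

Seats to fill: 6 + 1 alternates = 7.
Peremptories — Plaintiff: 7 + 1×1 = 8; Defense: 7 + 1×1 + 3 = 11; total 19.
For-cause removals: 2.
Minimum venire: 7 + 19 + 2 = 28.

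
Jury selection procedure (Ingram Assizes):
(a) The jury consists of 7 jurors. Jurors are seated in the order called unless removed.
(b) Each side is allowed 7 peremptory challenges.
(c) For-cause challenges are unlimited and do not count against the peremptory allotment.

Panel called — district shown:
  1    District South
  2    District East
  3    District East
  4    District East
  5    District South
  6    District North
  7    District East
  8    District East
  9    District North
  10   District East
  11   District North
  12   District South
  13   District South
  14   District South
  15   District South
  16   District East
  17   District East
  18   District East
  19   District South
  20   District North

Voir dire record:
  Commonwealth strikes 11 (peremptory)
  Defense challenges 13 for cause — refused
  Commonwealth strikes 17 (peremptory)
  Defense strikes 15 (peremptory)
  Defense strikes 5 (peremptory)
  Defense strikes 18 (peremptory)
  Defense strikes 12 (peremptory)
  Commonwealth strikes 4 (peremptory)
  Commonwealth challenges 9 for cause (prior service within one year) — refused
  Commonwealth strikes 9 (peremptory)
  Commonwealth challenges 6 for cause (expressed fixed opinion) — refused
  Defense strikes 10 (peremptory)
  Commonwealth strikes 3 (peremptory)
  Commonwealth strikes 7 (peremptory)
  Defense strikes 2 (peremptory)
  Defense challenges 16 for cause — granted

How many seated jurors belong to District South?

Removed: #2, #3, #4, #5, #7, #9, #10, #11, #12, #15, #16, #17, #18.
Seated jurors 1–7: #1, #6, #8, #13, #14, #19, #20.
Of those, in District South: #1, #13, #14, #19 → 4.

4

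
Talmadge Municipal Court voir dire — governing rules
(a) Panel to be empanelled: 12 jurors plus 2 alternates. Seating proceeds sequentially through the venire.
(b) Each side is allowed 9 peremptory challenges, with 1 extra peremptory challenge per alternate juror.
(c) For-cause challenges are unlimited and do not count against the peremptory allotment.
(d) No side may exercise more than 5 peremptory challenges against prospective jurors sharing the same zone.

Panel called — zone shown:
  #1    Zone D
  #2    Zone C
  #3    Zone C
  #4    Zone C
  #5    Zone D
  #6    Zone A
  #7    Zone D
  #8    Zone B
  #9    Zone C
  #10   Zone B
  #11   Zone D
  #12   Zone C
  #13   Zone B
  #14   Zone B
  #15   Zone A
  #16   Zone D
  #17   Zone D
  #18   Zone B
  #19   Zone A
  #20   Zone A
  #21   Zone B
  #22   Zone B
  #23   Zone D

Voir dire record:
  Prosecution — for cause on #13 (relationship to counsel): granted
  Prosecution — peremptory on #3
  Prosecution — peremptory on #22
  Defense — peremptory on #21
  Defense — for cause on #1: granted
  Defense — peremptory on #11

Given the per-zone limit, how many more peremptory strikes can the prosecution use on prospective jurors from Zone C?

4

Prosecution peremptories so far: #3, #22 — 2 of 11 used, 9 left overall.
Against Zone C: #3 — 1 used; per-zone cap 5 leaves 4.
Binding limit: min(9, 4) = 4.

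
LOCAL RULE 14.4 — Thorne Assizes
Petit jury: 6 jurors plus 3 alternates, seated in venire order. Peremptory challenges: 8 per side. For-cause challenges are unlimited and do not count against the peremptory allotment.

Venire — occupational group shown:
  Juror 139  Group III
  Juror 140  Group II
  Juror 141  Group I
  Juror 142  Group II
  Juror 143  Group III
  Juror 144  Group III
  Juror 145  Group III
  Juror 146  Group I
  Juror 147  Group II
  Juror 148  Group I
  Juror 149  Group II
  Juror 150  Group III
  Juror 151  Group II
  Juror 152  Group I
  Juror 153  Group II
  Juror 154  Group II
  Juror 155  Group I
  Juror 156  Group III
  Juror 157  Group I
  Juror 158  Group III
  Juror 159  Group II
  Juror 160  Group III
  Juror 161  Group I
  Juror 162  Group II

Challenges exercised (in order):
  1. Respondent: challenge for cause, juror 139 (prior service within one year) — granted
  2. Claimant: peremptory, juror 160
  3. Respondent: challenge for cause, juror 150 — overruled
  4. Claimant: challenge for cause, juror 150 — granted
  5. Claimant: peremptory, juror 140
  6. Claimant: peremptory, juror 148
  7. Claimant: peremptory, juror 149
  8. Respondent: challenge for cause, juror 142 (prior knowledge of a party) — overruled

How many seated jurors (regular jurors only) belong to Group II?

Removed: #139, #140, #148, #149, #150, #160.
Seated jurors 1–6: #141, #142, #143, #144, #145, #146 (alternates #147, #151, #152 not counted).
Of those, in Group II: #142 → 1.

1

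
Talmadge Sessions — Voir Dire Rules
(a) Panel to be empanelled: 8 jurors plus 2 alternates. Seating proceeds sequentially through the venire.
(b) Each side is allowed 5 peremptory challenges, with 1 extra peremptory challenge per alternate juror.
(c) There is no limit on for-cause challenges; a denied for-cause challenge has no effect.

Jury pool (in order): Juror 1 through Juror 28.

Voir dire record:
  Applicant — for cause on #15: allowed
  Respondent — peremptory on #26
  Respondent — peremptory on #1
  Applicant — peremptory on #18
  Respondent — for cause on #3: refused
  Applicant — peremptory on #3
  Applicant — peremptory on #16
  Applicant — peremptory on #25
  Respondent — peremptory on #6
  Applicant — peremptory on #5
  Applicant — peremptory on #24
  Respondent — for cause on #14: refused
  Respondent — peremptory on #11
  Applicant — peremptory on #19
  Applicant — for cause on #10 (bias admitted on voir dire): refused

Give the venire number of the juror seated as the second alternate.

17

Removed: #1, #3, #5, #6, #11, #15, #16, #18, #19, #24, #25, #26. (#10, #14 stay — for-cause denied.)
Seating in order: seats 1–8 → #2, #4, #7, #8, #9, #10, #12, #13; alternates → #14, #17.
So alternate 2 is #17.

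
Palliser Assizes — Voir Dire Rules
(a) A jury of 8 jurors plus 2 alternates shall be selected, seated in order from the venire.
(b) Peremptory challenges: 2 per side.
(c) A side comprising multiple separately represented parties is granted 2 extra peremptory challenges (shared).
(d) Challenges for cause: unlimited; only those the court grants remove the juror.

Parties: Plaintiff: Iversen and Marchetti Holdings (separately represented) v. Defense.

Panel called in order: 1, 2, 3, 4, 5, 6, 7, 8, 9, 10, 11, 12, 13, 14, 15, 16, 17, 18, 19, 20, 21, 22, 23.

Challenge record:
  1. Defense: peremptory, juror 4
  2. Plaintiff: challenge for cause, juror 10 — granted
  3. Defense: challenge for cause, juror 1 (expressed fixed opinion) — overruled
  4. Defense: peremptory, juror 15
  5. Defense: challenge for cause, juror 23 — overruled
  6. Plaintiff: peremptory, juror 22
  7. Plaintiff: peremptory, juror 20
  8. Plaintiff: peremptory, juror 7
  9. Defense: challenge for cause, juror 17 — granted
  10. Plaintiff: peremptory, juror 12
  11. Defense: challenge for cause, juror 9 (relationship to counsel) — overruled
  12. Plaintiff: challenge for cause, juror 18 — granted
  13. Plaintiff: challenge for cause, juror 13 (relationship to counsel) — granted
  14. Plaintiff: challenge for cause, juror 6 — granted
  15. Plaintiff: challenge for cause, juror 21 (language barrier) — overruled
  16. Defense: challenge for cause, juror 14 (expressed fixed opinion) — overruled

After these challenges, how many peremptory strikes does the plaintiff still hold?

0

Plaintiff allotment: 2 base + 2 multi-party = 4.
Plaintiff peremptories used: #22, #20, #7, #12 — 4 (for-cause on #10, #18, #13, #6, #21 don't count).
Remaining: 4 − 4 = 0.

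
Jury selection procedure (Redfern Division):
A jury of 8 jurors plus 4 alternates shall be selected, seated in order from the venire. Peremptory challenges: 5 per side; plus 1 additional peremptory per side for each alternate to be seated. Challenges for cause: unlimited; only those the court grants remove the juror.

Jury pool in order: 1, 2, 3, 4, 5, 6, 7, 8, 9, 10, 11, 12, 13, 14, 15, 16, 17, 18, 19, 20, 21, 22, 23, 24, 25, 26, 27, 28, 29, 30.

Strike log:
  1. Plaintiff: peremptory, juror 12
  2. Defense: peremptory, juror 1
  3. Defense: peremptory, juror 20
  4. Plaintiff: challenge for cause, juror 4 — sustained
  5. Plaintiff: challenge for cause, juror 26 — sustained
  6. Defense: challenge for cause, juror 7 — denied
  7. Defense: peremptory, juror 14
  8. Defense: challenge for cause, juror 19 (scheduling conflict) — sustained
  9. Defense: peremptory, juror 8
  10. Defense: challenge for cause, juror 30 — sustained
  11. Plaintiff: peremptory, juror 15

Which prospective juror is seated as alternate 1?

13

Removed: #1, #4, #8, #12, #14, #15, #19, #20, #26, #30. (#7 stays — for-cause denied.)
Seating in order: seats 1–8 → #2, #3, #5, #6, #7, #9, #10, #11; alternates → #13, #16, #17, #18.
So alternate 1 is #13.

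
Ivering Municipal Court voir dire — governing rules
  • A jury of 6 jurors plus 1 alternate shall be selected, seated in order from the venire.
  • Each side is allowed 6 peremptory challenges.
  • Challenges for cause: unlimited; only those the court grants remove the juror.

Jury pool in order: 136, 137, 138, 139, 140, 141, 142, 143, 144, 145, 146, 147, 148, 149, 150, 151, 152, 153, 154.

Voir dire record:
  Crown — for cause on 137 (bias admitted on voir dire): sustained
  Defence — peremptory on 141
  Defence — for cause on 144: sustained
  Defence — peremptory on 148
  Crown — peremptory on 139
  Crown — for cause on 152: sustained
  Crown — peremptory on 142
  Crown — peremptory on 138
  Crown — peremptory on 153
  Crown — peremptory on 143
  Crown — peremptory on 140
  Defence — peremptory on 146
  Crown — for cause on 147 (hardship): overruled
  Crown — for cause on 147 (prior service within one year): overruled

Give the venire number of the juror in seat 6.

Removed: #137, #138, #139, #140, #141, #142, #143, #144, #146, #148, #152, #153. (#147 stays — for-cause denied.)
Seating in order: seats 1–6 → #136, #145, #147, #149, #150, #151; alternates → #154.
So seat 6 is #151.

151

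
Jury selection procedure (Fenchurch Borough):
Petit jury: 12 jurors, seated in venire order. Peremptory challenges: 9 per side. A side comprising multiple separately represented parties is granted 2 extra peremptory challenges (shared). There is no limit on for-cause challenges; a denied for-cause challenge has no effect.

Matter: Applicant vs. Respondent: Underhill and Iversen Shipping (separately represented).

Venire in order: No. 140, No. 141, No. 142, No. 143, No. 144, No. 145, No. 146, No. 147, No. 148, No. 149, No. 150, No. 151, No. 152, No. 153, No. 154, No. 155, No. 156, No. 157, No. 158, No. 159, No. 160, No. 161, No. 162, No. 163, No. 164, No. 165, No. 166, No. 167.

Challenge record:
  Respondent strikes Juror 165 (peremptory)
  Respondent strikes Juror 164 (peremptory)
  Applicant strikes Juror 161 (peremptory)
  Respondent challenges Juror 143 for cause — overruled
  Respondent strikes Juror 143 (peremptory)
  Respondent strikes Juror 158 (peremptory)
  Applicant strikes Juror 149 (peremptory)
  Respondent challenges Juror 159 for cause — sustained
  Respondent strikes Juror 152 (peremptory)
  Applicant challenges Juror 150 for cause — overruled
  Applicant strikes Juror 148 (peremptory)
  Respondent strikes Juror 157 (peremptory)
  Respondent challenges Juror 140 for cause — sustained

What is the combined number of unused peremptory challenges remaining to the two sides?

Applicant allotment: 9. Respondent allotment: 9 base + 2 multi-party = 11.
Applicant peremptories used: #161, #149, #148 — 3 (the for-cause on #150 doesn't count).
Respondent peremptories used: #165, #164, #143, #158, #152, #157 — 6 (for-cause on #143, #159, #140 don't count).
Remaining: (9 − 3) + (11 − 6) = 11.

11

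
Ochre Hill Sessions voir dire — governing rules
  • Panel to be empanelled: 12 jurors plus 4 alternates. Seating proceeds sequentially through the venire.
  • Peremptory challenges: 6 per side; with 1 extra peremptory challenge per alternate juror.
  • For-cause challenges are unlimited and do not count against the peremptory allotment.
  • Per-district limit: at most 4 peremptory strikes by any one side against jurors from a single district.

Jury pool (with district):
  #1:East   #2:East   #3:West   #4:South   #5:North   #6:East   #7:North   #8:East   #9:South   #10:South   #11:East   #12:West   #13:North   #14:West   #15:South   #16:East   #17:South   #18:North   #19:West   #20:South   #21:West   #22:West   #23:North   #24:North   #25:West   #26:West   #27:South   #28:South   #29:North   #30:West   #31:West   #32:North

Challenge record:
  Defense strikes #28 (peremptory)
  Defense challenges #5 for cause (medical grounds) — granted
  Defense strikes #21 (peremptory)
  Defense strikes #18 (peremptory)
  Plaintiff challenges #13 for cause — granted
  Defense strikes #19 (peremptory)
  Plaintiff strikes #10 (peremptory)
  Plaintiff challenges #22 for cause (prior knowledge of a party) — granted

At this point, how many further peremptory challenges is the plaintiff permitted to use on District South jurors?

Plaintiff peremptories so far: #10 — 1 of 10 used, 9 left overall.
Against District South: #10 — 1 used; per-district cap 4 leaves 3.
Binding limit: min(9, 3) = 3.

3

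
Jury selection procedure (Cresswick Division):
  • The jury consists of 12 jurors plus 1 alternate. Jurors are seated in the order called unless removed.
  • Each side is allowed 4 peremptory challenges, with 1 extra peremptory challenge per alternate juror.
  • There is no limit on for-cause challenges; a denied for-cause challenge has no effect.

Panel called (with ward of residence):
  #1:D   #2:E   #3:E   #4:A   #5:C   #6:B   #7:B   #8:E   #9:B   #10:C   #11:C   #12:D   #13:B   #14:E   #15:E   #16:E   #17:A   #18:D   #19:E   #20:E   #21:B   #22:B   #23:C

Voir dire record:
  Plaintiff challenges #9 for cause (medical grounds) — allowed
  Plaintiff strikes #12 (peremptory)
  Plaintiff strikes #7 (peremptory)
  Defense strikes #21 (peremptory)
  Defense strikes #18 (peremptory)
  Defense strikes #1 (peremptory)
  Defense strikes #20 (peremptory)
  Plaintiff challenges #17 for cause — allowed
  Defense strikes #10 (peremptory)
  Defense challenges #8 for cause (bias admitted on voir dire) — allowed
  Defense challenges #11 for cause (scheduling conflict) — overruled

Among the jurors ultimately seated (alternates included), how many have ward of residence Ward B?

3

Removed: #1, #7, #8, #9, #10, #12, #17, #18, #20, #21.
Seated (13 incl. alternates): #2, #3, #4, #5, #6, #11, #13, #14, #15, #16, #19, #22, #23.
Of those, in Ward B: #6, #13, #22 → 3.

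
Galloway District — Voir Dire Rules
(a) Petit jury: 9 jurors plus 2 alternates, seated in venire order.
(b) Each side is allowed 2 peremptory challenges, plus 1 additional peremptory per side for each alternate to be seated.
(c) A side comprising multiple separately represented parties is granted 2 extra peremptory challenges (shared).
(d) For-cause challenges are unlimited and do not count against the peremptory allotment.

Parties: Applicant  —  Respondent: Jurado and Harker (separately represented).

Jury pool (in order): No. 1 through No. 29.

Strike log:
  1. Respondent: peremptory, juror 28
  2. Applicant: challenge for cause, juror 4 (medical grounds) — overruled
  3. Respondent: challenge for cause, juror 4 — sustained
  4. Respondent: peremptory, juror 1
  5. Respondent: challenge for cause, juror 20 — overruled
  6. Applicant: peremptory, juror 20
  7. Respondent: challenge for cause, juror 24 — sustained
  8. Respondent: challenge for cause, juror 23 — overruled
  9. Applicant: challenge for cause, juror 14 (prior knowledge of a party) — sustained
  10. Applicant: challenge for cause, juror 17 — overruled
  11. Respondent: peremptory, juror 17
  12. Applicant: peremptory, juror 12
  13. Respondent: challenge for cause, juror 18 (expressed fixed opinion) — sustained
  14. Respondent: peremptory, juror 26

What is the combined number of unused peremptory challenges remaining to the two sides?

4

Applicant allotment: 2 base + 1 × 2 alternates = 4. Respondent allotment: 2 base + 1 × 2 alternates + 2 multi-party = 6.
Applicant peremptories used: #20, #12 — 2 (for-cause on #4, #14, #17 don't count).
Respondent peremptories used: #28, #1, #17, #26 — 4 (for-cause on #4, #20, #24, #23, #18 don't count).
Remaining: (4 − 2) + (6 − 4) = 4.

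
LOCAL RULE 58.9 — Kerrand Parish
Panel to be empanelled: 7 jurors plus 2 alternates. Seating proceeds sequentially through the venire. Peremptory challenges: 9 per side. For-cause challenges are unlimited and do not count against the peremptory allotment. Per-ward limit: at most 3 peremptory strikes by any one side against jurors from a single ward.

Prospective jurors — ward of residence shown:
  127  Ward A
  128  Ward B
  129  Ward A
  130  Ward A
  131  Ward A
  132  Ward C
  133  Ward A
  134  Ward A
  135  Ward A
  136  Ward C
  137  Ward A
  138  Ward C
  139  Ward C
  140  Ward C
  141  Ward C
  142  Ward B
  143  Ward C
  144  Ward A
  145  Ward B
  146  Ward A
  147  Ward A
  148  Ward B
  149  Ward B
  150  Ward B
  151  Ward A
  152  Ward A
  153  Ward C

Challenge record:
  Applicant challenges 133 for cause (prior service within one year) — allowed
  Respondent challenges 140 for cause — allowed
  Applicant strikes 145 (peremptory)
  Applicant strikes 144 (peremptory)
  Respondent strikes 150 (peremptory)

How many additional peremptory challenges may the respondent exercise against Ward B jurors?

2

Respondent peremptories so far: #150 — 1 of 9 used, 8 left overall.
Against Ward B: #150 — 1 used; per-ward cap 3 leaves 2.
Binding limit: min(8, 2) = 2.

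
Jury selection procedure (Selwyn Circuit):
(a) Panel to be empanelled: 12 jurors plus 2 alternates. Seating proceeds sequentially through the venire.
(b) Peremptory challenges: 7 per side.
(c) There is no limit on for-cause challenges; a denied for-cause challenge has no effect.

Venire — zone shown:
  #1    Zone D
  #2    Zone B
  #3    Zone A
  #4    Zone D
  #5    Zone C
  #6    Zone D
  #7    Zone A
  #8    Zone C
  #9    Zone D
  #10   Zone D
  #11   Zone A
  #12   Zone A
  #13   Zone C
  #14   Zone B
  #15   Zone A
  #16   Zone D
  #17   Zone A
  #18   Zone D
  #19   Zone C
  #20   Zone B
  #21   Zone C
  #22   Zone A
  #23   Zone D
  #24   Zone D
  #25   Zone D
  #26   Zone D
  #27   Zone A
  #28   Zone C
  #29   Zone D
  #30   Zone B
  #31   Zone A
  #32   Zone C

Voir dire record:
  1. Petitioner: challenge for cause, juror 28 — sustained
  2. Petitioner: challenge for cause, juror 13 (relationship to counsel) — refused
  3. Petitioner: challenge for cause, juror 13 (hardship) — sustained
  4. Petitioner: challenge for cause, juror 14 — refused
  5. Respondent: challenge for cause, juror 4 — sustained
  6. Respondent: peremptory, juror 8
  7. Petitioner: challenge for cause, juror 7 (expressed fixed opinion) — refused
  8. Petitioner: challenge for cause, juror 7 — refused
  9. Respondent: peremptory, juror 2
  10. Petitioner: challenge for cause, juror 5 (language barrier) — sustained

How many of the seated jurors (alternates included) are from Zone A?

Removed: #2, #4, #5, #8, #13, #28.
Seated (14 incl. alternates): #1, #3, #6, #7, #9, #10, #11, #12, #14, #15, #16, #17, #18, #19.
Of those, in Zone A: #3, #7, #11, #12, #15, #17 → 6.

6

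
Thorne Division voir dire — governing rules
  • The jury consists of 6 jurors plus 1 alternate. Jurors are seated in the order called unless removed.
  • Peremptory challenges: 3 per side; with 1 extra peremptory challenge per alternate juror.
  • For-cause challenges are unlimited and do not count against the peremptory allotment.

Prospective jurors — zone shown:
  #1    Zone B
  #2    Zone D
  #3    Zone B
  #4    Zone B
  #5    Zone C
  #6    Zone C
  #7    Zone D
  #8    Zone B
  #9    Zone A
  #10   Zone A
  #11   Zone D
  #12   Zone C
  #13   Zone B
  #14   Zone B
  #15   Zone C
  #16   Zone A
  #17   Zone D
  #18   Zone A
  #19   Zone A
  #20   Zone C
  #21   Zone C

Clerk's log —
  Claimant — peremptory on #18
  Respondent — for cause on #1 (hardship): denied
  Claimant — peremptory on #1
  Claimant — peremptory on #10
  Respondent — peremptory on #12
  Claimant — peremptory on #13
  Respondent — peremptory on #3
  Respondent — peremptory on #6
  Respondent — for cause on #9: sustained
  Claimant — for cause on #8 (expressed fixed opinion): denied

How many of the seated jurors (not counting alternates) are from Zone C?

Removed: #1, #3, #6, #9, #10, #12, #13, #18.
Seated jurors 1–6: #2, #4, #5, #7, #8, #11 (alternates #14 not counted).
Of those, in Zone C: #5 → 1.

1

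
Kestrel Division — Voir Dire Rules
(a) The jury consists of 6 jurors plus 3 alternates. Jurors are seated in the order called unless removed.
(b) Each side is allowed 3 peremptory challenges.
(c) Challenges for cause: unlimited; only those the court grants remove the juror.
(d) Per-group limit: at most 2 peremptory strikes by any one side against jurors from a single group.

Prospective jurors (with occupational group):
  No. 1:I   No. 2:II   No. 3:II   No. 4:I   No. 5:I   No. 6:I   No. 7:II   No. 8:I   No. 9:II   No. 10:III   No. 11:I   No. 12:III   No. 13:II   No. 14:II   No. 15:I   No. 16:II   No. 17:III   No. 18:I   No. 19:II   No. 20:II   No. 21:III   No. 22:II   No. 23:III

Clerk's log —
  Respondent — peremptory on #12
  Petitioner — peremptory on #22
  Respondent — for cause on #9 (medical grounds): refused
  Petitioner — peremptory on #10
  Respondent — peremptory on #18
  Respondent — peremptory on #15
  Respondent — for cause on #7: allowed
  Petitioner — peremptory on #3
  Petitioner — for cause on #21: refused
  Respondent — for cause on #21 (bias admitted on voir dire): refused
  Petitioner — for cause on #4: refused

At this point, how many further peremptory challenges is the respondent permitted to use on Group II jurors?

Respondent peremptories so far: #12, #18, #15 — 3 of 3 used, 0 left overall.
Against Group II: none yet — per-group cap 2 leaves 2.
Binding limit: min(0, 2) = 0.

0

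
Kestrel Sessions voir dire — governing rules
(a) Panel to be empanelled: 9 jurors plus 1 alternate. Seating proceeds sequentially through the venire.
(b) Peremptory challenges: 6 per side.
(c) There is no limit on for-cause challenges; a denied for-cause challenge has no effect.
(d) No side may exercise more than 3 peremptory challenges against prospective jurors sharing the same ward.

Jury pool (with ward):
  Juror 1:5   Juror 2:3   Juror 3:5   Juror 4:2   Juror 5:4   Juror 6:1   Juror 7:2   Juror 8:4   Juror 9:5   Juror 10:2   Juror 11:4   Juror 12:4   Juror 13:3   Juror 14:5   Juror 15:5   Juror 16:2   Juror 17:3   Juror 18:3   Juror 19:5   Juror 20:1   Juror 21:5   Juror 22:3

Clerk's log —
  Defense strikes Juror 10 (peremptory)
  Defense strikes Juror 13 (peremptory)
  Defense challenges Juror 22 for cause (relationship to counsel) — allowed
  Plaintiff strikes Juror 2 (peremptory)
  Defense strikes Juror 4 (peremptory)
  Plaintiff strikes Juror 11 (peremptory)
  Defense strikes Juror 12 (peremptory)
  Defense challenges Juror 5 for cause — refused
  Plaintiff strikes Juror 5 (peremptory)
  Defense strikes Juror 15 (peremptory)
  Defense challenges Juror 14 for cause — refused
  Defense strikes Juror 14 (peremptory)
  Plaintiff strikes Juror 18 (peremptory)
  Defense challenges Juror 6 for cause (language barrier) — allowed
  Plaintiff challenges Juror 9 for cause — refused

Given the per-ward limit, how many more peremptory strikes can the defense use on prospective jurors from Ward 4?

Defense peremptories so far: #10, #13, #4, #12, #15, #14 — 6 of 6 used, 0 left overall.
Against Ward 4: #12 — 1 used; per-ward cap 3 leaves 2.
Binding limit: min(0, 2) = 0.

0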